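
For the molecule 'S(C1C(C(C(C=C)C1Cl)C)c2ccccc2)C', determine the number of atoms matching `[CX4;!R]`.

2

The query [CX4;!R] means: aliphatic carbon with four total connections, not in a ring.
Check the 17 heavy atoms by environment: 5× C (X4, in 5-ring) → no; 2× C (X4, acyclic) → match; 2× C (X3, acyclic) → no; 1× S (X2, acyclic) → no; 6× c (aromatic, X3, in 6-ring) → no; 1× Cl (X1, acyclic) → no.
That gives 2 matching atoms.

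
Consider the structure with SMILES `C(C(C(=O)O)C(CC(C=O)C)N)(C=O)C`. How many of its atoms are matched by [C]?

Check the 15 heavy atoms by environment: 10× C → match; 4× O → no; 1× N → no.
That gives 10 matching atoms.

10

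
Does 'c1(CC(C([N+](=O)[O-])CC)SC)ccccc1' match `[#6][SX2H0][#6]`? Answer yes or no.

Yes

The pattern [#6][SX2H0][#6] describes an aliphatic sulfur bridging two carbons with no H on the sulfur — a thioether.
The molecule carries a methylthio ether (-SCH3), whose atoms satisfy every constraint of the query, so the pattern matches.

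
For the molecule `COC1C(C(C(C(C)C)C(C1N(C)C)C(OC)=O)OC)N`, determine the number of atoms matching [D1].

9

Check the 21 heavy atoms by environment: 8× C (D3) → no; 7× C (D1) → match; 3× O (D2) → no; 1× O (D1) → match; 1× N (D3) → no; 1× N (D1) → match.
Summing the matching environments: 7 + 1 + 1 = 9 matching atoms.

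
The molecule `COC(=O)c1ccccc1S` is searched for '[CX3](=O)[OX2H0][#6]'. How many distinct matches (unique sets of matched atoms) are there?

[CX3](=O)[OX2H0][#6] is the SMARTS for an ester: a carbonyl carbon bonded to an oxygen that is itself bonded to carbon (no H on that O).
Exactly one fragment in the molecule meets all constraints, giving 1 match.

1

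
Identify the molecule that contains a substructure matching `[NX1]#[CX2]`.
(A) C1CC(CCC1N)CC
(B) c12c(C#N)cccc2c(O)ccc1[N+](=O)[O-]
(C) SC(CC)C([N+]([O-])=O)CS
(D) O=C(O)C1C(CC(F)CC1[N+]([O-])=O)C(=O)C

B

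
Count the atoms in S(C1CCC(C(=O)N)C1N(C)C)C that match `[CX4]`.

8

The query [CX4] means: C with X4: aliphatic carbon with exactly 4 total connections (bonds + H).
Check the 13 heavy atoms by environment: 8× C (X4) → match; 1× C (X3) → no; 1× O (X1) → no; 2× N (X3) → no; 1× S (X2) → no.
That gives 8 matching atoms.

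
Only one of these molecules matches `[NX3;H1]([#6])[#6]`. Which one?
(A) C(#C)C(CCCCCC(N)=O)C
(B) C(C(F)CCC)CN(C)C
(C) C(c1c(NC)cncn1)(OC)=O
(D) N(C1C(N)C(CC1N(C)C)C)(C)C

[NX3;H1]([#6])[#6] describes a trivalent nitrogen with one H, bonded to two carbons (a secondary amine).
(A) has a primary amide (-C(=O)NH2) but the -C(=O)NH2 nitrogen has H2, not H1.
(B) has a dimethylamino group (-N(CH3)2) but the nitrogen has H0, not H1.
(C) contains an N-methylamino group (-NHCH3), which satisfies every atom and bond constraint.
(D) has a dimethylamino group (-N(CH3)2) but the nitrogen has H0, not H1.
So the answer is (C).

C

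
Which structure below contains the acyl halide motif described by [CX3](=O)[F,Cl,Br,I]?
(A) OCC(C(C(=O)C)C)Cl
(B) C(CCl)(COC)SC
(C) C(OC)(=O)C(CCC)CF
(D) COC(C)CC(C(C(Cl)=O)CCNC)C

D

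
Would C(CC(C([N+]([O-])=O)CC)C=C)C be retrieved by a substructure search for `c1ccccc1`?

No

The pattern c1ccccc1 describes six aromatic carbons in a ring — a benzene ring.
The closest candidate here is a methyl group (-CH3), but no six-membered all-carbon aromatic ring is present. No other fragment satisfies the full query, so there is no match.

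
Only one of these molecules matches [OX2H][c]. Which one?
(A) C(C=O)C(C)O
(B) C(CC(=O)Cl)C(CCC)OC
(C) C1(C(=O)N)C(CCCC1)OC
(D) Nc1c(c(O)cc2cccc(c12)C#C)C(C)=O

[OX2H][c] describes a hydroxyl oxygen attached to an aromatic carbon (a phenol).
(A) has a hydroxyl group (-OH) but the -OH is on an aliphatic carbon, not an aromatic c.
(B) has a methoxy ether (-OCH3) but the oxygen has H0, not H1.
(C) has a methoxy ether (-OCH3) but the oxygen has H0, not H1.
(D) contains a hydroxyl group (-OH), which satisfies every atom and bond constraint.
So the answer is (D).

D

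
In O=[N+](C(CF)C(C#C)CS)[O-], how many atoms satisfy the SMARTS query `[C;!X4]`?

2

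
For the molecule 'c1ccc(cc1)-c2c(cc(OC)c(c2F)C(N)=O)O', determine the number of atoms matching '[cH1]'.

6

The query [cH1] means: aromatic carbon bearing exactly one hydrogen.
Check the 19 heavy atoms by environment: 6× c (aromatic, H0) → no; 6× c (aromatic, H1) → match; 2× O (H0) → no; 1× C (H3) → no; 1× C (H0) → no; 1× N (H2) → no; 1× O (H1) → no; 1× F (H0) → no.
That gives 6 matching atoms.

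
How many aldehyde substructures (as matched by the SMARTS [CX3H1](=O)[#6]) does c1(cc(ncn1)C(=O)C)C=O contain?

1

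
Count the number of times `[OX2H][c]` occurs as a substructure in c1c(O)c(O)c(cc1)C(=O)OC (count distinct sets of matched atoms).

[OX2H][c] is the SMARTS for a phenol: a hydroxyl oxygen attached to an aromatic carbon.
The molecule carries 2 separate instances of a hydroxyl group (-OH) meeting every constraint; each maps to a distinct set of atoms, giving 2 matches.

2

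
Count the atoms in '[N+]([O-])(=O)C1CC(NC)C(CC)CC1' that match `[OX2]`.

The query [OX2] means: aliphatic oxygen with two total connections — ether, hydroxyl, or ester single-bond O.
Check the 13 heavy atoms by environment: 9× C (X4) → no; 1× N (charge +1, X3) → no; 1× O (charge -1, X1) → no; 1× O (X1) → no; 1× N (X3) → no.
No environment satisfies the query, so 0 matching atoms.

0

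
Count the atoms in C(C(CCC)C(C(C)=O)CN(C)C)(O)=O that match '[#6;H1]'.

2

The query [#6;H1] means: any carbon bearing exactly one hydrogen.
Check the 15 heavy atoms by environment: 3× C (H2) → no; 2× C (H1) → match; 4× C (H3) → no; 2× C (H0) → no; 2× O (H0) → no; 1× O (H1) → no; 1× N (H0) → no.
That gives 2 matching atoms.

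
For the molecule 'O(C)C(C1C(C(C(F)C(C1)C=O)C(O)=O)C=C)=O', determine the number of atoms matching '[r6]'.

The query [r6] means: r6 matches atoms in a six-membered ring.
Check the 18 heavy atoms by environment: 6× C (in 6-ring) → match; 6× C (acyclic) → no; 5× O (acyclic) → no; 1× F (acyclic) → no.
That gives 6 matching atoms.

6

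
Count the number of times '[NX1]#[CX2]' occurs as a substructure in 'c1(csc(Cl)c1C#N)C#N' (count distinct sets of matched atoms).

2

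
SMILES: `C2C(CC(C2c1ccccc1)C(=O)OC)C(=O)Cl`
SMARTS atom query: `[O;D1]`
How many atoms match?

2

Check the 18 heavy atoms by environment: 2× C (D2) → no; 5× C (D3) → no; 2× O (D1) → match; 1× Cl (D1) → no; 1× c (aromatic, D3) → no; 5× c (aromatic, D2) → no; 1× O (D2) → no; 1× C (D1) → no.
That gives 2 matching atoms.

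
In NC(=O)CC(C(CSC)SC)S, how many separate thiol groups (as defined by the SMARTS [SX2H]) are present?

[SX2H] is the SMARTS for a thiol: an aliphatic sulfur with two connections, one being H.
Exactly one fragment in the molecule meets all constraints, giving 1 match.

1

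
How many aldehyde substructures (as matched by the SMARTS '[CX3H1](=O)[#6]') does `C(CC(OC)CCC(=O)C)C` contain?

0

[CX3H1](=O)[#6] is the SMARTS for an aldehyde: an sp2 carbon with one H, double-bonded to O and single-bonded to carbon.
The molecule has an acetyl/ketone group (-C(=O)CH3), but the carbonyl carbon has H0 (two carbon neighbours), not H1; nothing else fits, so there are 0 matches.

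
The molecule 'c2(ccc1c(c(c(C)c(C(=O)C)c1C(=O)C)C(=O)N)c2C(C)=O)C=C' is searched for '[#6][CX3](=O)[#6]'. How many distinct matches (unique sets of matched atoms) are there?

[#6][CX3](=O)[#6] is the SMARTS for a ketone: a carbonyl carbon (no H) flanked by two carbons.
The molecule carries 3 separate instances of an acetyl/ketone group (-C(=O)CH3) meeting every constraint; each maps to a distinct set of atoms, giving 3 matches.

3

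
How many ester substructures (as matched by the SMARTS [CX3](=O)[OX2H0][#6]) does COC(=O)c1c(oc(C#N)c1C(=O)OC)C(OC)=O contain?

3

[CX3](=O)[OX2H0][#6] is the SMARTS for an ester: a carbonyl carbon bonded to an oxygen that is itself bonded to carbon (no H on that O).
The molecule carries 3 separate instances of a methyl-ester group (-C(=O)OCH3) meeting every constraint; each maps to a distinct set of atoms, giving 3 matches.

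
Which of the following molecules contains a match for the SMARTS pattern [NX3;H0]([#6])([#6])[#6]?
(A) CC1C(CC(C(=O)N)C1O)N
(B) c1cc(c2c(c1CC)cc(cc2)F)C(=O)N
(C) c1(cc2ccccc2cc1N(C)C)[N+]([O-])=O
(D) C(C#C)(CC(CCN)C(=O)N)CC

C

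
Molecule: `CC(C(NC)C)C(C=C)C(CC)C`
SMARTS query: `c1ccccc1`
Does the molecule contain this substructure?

No

The pattern c1ccccc1 describes six aromatic carbons in a ring — a benzene ring.
The closest candidate here is a methyl group (-CH3), but no six-membered all-carbon aromatic ring is present. No other fragment satisfies the full query, so there is no match.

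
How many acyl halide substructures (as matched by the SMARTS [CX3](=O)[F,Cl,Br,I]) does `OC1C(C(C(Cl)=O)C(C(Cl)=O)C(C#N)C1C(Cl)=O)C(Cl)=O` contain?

[CX3](=O)[F,Cl,Br,I] is the SMARTS for an acyl halide: a carbonyl carbon bonded to a halogen.
The molecule carries 4 separate instances of an acyl chloride (-C(=O)Cl) meeting every constraint; each maps to a distinct set of atoms, giving 4 matches.

4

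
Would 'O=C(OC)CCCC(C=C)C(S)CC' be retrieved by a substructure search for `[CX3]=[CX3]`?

Yes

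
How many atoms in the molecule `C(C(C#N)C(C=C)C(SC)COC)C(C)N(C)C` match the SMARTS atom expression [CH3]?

5

The query [CH3] means: aliphatic carbon with exactly three hydrogens.
Check the 18 heavy atoms by environment: 3× C (H2) → no; 5× C (H1) → no; 5× C (H3) → match; 2× N (H0) → no; 1× S (H0) → no; 1× C (H0) → no; 1× O (H0) → no.
That gives 5 matching atoms.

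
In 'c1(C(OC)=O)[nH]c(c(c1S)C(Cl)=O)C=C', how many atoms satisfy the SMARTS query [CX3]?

The query [CX3] means: C with X3: aliphatic carbon with exactly 3 total connections.
Check the 15 heavy atoms by environment: 1× n (aromatic, X3) → no; 4× c (aromatic, X3) → no; 1× S (X2) → no; 4× C (X3) → match; 2× O (X1) → no; 1× Cl (X1) → no; 1× O (X2) → no; 1× C (X4) → no.
That gives 4 matching atoms.

4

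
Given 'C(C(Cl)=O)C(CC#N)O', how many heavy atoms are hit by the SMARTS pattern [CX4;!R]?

3

The query [CX4;!R] means: aliphatic carbon with four total connections, not in a ring.
Check the 9 heavy atoms by environment: 3× C (X4, acyclic) → match; 1× C (X3, acyclic) → no; 1× O (X1, acyclic) → no; 1× Cl (X1, acyclic) → no; 1× C (X2, acyclic) → no; 1× N (X1, acyclic) → no; 1× O (X2, acyclic) → no.
That gives 3 matching atoms.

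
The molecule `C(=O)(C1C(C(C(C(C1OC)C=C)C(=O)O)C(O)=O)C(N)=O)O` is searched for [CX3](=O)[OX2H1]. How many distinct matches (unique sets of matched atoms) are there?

3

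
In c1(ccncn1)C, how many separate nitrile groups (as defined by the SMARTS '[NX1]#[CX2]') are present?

0

[NX1]#[CX2] is the SMARTS for a nitrile: a nitrogen triple-bonded to a two-connected carbon.
No fragment in the molecule satisfies every constraint, giving 0 matches.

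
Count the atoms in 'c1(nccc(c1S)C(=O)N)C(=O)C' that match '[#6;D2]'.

The query [#6;D2] means: any carbon bonded to exactly two heavy atoms.
Check the 13 heavy atoms by environment: 1× n (aromatic, D2) → no; 2× c (aromatic, D2) → match; 3× c (aromatic, D3) → no; 2× C (D3) → no; 2× O (D1) → no; 1× C (D1) → no; 1× N (D1) → no; 1× S (D1) → no.
That gives 2 matching atoms.

2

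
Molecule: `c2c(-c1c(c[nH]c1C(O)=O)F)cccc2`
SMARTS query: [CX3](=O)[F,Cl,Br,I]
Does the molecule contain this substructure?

The pattern [CX3](=O)[F,Cl,Br,I] describes a carbonyl carbon bonded to a halogen — an acyl halide.
The closest candidate here is a carboxylic acid group (-C(=O)OH), but the carbonyl is bonded to -OH, not to a halogen. No other fragment satisfies the full query, so there is no match.

No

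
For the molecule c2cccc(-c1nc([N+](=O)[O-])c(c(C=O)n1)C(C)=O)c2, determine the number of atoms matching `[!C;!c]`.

7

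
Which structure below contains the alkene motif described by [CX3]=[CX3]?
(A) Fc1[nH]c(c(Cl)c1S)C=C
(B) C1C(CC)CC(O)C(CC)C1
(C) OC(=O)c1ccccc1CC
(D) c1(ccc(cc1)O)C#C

A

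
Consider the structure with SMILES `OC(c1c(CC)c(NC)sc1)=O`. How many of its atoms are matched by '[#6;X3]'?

5

The query [#6;X3] means: any carbon (aromatic or not) with three total connections.
Check the 12 heavy atoms by environment: 1× s (aromatic, X2) → no; 4× c (aromatic, X3) → match; 1× C (X3) → match; 1× O (X1) → no; 1× O (X2) → no; 1× N (X3) → no; 3× C (X4) → no.
Summing the matching environments: 4 + 1 = 5 matching atoms.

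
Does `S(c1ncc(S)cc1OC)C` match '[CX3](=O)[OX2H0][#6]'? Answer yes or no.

No

The pattern [CX3](=O)[OX2H0][#6] describes a carbonyl carbon bonded to an oxygen that is itself bonded to carbon (no H on that O) — an ester.
The closest candidate here is a methoxy ether (-OCH3), but the ether oxygen is not adjacent to a C=O carbon. No other fragment satisfies the full query, so there is no match.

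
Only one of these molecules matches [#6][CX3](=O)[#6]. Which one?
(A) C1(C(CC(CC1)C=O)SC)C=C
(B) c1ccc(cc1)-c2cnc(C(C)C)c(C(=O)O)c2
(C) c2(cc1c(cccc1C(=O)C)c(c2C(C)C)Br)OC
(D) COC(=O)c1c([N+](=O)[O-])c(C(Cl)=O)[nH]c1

[#6][CX3](=O)[#6] describes a carbonyl carbon (no H) flanked by two carbons (a ketone).
(A) has an aldehyde (-CHO) but the carbonyl carbon has H1, so it is not flanked by two carbons.
(B) has a carboxylic acid group (-C(=O)OH) but one neighbour of the carbonyl carbon is O, not C.
(C) contains an acetyl/ketone group (-C(=O)CH3), which satisfies every atom and bond constraint.
(D) has a methyl-ester group (-C(=O)OCH3) but one neighbour of the carbonyl carbon is O, not C.
So the answer is (C).

C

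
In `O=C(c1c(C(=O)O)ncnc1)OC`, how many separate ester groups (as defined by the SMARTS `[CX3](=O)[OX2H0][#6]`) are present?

1

[CX3](=O)[OX2H0][#6] is the SMARTS for an ester: a carbonyl carbon bonded to an oxygen that is itself bonded to carbon (no H on that O).
Exactly one fragment in the molecule meets all constraints, giving 1 match.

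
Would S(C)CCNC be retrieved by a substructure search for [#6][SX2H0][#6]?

The pattern [#6][SX2H0][#6] describes an aliphatic sulfur bridging two carbons with no H on the sulfur — a thioether.
The molecule carries a methylthio ether (-SCH3), whose atoms satisfy every constraint of the query, so the pattern matches.

Yes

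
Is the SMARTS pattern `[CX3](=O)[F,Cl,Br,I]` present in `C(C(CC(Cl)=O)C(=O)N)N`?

The pattern [CX3](=O)[F,Cl,Br,I] describes a carbonyl carbon bonded to a halogen — an acyl halide.
The molecule carries an acyl chloride (-C(=O)Cl), whose atoms satisfy every constraint of the query, so the pattern matches.

Yes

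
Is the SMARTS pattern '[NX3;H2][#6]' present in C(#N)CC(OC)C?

No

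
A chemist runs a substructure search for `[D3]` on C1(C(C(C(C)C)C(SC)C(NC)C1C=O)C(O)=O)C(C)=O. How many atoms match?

The query [D3] means: atom with exactly three heavy-atom neighbours.
Check the 21 heavy atoms by environment: 9× C (D3) → match; 1× N (D2) → no; 5× C (D1) → no; 1× S (D2) → no; 1× C (D2) → no; 4× O (D1) → no.
That gives 9 matching atoms.

9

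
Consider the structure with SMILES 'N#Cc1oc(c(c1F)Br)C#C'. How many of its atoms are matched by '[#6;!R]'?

3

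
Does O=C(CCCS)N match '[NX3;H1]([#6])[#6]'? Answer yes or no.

The pattern [NX3;H1]([#6])[#6] describes a trivalent nitrogen with one H, bonded to two carbons — a secondary amine.
The closest candidate here is a primary amide (-C(=O)NH2), but the -C(=O)NH2 nitrogen has H2, not H1. No other fragment satisfies the full query, so there is no match.

No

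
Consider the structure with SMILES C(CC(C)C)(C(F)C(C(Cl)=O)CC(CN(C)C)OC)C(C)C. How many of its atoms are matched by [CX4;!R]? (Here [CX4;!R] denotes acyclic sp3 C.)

16

The query [CX4;!R] means: aliphatic carbon with four total connections, not in a ring.
Check the 22 heavy atoms by environment: 16× C (X4, acyclic) → match; 1× C (X3, acyclic) → no; 1× O (X1, acyclic) → no; 1× Cl (X1, acyclic) → no; 1× O (X2, acyclic) → no; 1× F (X1, acyclic) → no; 1× N (X3, acyclic) → no.
That gives 16 matching atoms.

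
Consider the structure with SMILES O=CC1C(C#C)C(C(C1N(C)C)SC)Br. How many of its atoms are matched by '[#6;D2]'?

The query [#6;D2] means: any carbon bonded to exactly two heavy atoms.
Check the 15 heavy atoms by environment: 5× C (D3) → no; 1× Br (D1) → no; 2× C (D2) → match; 4× C (D1) → no; 1× S (D2) → no; 1× N (D3) → no; 1× O (D1) → no.
That gives 2 matching atoms.

2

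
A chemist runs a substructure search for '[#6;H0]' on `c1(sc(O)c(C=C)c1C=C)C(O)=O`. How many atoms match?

5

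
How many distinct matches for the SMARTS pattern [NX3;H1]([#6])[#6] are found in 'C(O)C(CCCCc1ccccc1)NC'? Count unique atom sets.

1

[NX3;H1]([#6])[#6] is the SMARTS for a secondary amine: a trivalent nitrogen with one H, bonded to two carbons.
Exactly one fragment in the molecule meets all constraints, giving 1 match.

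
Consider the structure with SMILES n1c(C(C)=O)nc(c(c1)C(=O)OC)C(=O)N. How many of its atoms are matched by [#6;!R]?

Check the 16 heavy atoms by environment: 2× n (aromatic, in 6-ring) → no; 4× c (aromatic, in 6-ring) → no; 5× C (acyclic) → match; 4× O (acyclic) → no; 1× N (acyclic) → no.
That gives 5 matching atoms.

5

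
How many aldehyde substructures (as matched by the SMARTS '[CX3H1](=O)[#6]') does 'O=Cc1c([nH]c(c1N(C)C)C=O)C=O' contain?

3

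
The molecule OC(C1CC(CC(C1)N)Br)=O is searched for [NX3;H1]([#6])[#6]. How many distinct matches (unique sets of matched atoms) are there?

0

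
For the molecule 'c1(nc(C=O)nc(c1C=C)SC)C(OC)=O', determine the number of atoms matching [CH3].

2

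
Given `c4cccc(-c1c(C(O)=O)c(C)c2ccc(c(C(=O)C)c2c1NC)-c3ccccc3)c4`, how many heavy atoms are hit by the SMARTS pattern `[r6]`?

22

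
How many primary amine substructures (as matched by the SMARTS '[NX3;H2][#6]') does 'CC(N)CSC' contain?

1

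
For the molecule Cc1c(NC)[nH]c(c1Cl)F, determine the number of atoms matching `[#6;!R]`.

2

Check the 10 heavy atoms by environment: 1× n (aromatic, in 5-ring) → no; 4× c (aromatic, in 5-ring) → no; 1× N (acyclic) → no; 2× C (acyclic) → match; 1× F (acyclic) → no; 1× Cl (acyclic) → no.
That gives 2 matching atoms.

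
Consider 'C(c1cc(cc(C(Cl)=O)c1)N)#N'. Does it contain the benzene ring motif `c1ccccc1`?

The pattern c1ccccc1 describes six aromatic carbons in a ring — a benzene ring.
The required atom environment is present in the molecule, so the pattern matches.

Yes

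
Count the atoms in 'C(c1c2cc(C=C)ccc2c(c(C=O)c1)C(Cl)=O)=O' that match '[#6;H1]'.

Check the 19 heavy atoms by environment: 6× c (aromatic, H0) → no; 4× c (aromatic, H1) → match; 3× C (H1) → match; 1× C (H2) → no; 3× O (H0) → no; 1× C (H0) → no; 1× Cl (H0) → no.
Summing the matching environments: 4 + 3 = 7 matching atoms.

7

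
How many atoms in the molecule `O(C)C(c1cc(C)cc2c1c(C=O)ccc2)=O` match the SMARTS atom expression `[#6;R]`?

The query [#6;R] means: carbon that is part of a ring.
Check the 17 heavy atoms by environment: 10× c (aromatic, in 6-ring) → match; 4× C (acyclic) → no; 3× O (acyclic) → no.
That gives 10 matching atoms.

10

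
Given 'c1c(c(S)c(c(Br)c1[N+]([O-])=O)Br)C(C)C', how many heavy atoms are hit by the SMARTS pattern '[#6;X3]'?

The query [#6;X3] means: any carbon (aromatic or not) with three total connections.
Check the 15 heavy atoms by environment: 6× c (aromatic, X3) → match; 2× Br (X1) → no; 1× N (charge +1, X3) → no; 1× O (charge -1, X1) → no; 1× O (X1) → no; 3× C (X4) → no; 1× S (X2) → no.
That gives 6 matching atoms.

6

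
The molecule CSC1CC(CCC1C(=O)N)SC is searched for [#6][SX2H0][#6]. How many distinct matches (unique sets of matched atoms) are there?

2

[#6][SX2H0][#6] is the SMARTS for a thioether: an aliphatic sulfur bridging two carbons with no H on the sulfur.
The molecule carries 2 separate instances of a methylthio ether (-SCH3) meeting every constraint; each maps to a distinct set of atoms, giving 2 matches.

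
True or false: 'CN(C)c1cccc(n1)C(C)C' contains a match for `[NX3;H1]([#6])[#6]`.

The pattern [NX3;H1]([#6])[#6] describes a trivalent nitrogen with one H, bonded to two carbons — a secondary amine.
The closest candidate here is a dimethylamino group (-N(CH3)2), but the nitrogen has H0, not H1. No other fragment satisfies the full query, so there is no match.

False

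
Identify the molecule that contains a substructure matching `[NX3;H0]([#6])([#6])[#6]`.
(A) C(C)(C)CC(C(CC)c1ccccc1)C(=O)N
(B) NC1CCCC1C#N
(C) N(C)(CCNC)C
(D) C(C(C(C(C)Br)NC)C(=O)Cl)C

[NX3;H0]([#6])([#6])[#6] describes a trivalent nitrogen with no H, bonded to three carbons (a tertiary amine).
(A) has a primary amide (-C(=O)NH2) but the amide nitrogen has H2 and only one carbon neighbour.
(B) has a primary amino group (-NH2) but the nitrogen has H2, not H0 with three carbons.
(C) contains a dimethylamino group (-N(CH3)2), which satisfies every atom and bond constraint.
(D) has an N-methylamino group (-NHCH3) but the nitrogen still has one H (H1), not H0.
So the answer is (C).

C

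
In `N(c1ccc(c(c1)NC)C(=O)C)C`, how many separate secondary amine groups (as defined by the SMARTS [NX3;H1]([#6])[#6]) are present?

[NX3;H1]([#6])[#6] is the SMARTS for a secondary amine: a trivalent nitrogen with one H, bonded to two carbons.
The molecule carries 2 separate instances of an N-methylamino group (-NHCH3) meeting every constraint; each maps to a distinct set of atoms, giving 2 matches.

2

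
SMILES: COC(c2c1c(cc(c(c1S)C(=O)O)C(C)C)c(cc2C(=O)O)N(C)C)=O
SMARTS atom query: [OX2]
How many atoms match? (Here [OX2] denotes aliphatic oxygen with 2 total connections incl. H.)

3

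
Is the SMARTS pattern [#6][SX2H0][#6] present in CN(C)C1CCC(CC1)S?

No

The pattern [#6][SX2H0][#6] describes an aliphatic sulfur bridging two carbons with no H on the sulfur — a thioether.
The closest candidate here is a thiol (-SH), but the sulfur has H1, not H0 bridging two carbons. No other fragment satisfies the full query, so there is no match.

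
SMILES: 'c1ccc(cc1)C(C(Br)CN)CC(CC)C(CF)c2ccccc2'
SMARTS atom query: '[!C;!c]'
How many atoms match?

3

The query [!C;!c] means: neither aliphatic nor aromatic carbon — same as [!#6].
Check the 24 heavy atoms by environment: 9× C → no; 1× F → match; 1× Br → match; 12× c (aromatic) → no; 1× N → match.
Summing the matching environments: 1 + 1 + 1 = 3 matching atoms.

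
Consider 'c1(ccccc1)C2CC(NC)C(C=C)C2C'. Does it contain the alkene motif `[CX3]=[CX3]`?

The pattern [CX3]=[CX3] describes a non-aromatic C=C double bond between two sp2 carbons — an alkene.
The molecule carries a vinyl group (-CH=CH2), whose atoms satisfy every constraint of the query, so the pattern matches.

Yes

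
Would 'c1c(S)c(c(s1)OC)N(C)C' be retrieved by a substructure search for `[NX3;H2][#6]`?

No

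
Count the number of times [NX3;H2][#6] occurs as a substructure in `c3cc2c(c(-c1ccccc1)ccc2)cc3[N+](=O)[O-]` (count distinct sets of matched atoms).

0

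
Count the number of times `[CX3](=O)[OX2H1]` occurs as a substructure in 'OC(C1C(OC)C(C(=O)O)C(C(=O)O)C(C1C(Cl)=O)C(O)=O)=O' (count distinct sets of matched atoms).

4

[CX3](=O)[OX2H1] is the SMARTS for a carboxylic acid: an sp2 carbon double-bonded to O and single-bonded to an -OH oxygen.
The molecule carries 4 separate instances of a carboxylic acid group (-C(=O)OH) meeting every constraint; each maps to a distinct set of atoms, giving 4 matches.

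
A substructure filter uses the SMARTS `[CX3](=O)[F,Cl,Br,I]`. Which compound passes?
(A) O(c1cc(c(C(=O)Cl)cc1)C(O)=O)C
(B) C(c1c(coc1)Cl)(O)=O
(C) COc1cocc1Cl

[CX3](=O)[F,Cl,Br,I] describes a carbonyl carbon bonded to a halogen (an acyl halide).
(A) contains an acyl chloride (-C(=O)Cl), which satisfies every atom and bond constraint.
(B) has a chloro substituent but the Cl is not on a carbonyl carbon.
(C) has a chloro substituent but the Cl is not on a carbonyl carbon.
So the answer is (A).

A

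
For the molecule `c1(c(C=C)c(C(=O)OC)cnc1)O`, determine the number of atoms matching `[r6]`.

6

The query [r6] means: r6 matches atoms in a six-membered ring.
Check the 13 heavy atoms by environment: 1× n (aromatic, in 6-ring) → match; 5× c (aromatic, in 6-ring) → match; 4× C (acyclic) → no; 3× O (acyclic) → no.
Summing the matching environments: 1 + 5 = 6 matching atoms.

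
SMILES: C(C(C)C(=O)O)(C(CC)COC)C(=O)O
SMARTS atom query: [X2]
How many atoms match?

Check the 15 heavy atoms by environment: 8× C (X4) → no; 3× O (X2) → match; 2× C (X3) → no; 2× O (X1) → no.
That gives 3 matching atoms.

3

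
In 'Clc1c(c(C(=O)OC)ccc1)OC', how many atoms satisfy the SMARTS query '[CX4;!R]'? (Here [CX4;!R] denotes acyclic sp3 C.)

2

The query [CX4;!R] means: aliphatic carbon with four total connections, not in a ring.
Check the 13 heavy atoms by environment: 6× c (aromatic, X3, in 6-ring) → no; 2× O (X2, acyclic) → no; 2× C (X4, acyclic) → match; 1× C (X3, acyclic) → no; 1× O (X1, acyclic) → no; 1× Cl (X1, acyclic) → no.
That gives 2 matching atoms.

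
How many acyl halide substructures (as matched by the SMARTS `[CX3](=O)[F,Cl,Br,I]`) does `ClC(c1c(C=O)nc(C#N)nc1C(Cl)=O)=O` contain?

[CX3](=O)[F,Cl,Br,I] is the SMARTS for an acyl halide: a carbonyl carbon bonded to a halogen.
The molecule carries 2 separate instances of an acyl chloride (-C(=O)Cl) meeting every constraint; each maps to a distinct set of atoms, giving 2 matches.

2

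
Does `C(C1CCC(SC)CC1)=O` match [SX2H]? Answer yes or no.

No

The pattern [SX2H] describes an aliphatic sulfur with two connections, one being H — a thiol.
The closest candidate here is a methylthio ether (-SCH3), but the sulfur has H0 (bonded to two carbons), not H1. No other fragment satisfies the full query, so there is no match.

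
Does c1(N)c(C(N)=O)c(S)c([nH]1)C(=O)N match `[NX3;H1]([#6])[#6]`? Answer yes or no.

No

The pattern [NX3;H1]([#6])[#6] describes a trivalent nitrogen with one H, bonded to two carbons — a secondary amine.
The closest candidate here is a primary amino group (-NH2), but the nitrogen has H2 and only one carbon neighbour. No other fragment satisfies the full query, so there is no match.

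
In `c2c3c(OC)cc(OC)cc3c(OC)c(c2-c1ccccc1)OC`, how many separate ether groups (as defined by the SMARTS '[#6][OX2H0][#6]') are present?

4

[#6][OX2H0][#6] is the SMARTS for an ether: an aliphatic oxygen bridging two carbons with no H on the oxygen.
The molecule carries 4 separate instances of a methoxy ether (-OCH3) meeting every constraint; each maps to a distinct set of atoms, giving 4 matches.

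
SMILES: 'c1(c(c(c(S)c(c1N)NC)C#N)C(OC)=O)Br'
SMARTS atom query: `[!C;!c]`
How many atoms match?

The query [!C;!c] means: neither aliphatic nor aromatic carbon — same as [!#6].
Check the 17 heavy atoms by environment: 6× c (aromatic) → no; 3× N → match; 4× C → no; 2× O → match; 1× S → match; 1× Br → match.
Summing the matching environments: 3 + 2 + 1 + 1 = 7 matching atoms.

7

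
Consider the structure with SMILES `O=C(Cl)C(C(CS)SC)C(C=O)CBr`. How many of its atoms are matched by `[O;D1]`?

2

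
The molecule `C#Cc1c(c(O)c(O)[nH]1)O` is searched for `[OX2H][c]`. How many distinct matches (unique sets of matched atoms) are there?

3

[OX2H][c] is the SMARTS for a phenol: a hydroxyl oxygen attached to an aromatic carbon.
The molecule carries 3 separate instances of a hydroxyl group (-OH) meeting every constraint; each maps to a distinct set of atoms, giving 3 matches.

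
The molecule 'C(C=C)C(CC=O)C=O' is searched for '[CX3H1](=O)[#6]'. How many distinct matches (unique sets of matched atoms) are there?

[CX3H1](=O)[#6] is the SMARTS for an aldehyde: an sp2 carbon with one H, double-bonded to O and single-bonded to carbon.
The molecule carries 2 separate instances of an aldehyde (-CHO) meeting every constraint; each maps to a distinct set of atoms, giving 2 matches.

2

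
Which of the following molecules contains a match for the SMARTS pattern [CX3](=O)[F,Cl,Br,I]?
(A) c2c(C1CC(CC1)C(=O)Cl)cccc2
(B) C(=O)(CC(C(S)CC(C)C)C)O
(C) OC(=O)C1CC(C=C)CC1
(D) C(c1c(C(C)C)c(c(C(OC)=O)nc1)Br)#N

A

[CX3](=O)[F,Cl,Br,I] describes a carbonyl carbon bonded to a halogen (an acyl halide).
(A) contains an acyl chloride (-C(=O)Cl), which satisfies every atom and bond constraint.
(B) has a carboxylic acid group (-C(=O)OH) but the carbonyl is bonded to -OH, not to a halogen.
(C) has a carboxylic acid group (-C(=O)OH) but the carbonyl is bonded to -OH, not to a halogen.
(D) has a methyl-ester group (-C(=O)OCH3) but the carbonyl is bonded to -O-C, not to a halogen.
So the answer is (A).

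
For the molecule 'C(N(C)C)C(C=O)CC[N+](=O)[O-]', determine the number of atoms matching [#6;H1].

Check the 12 heavy atoms by environment: 3× C (H2) → no; 2× C (H1) → match; 2× O (H0) → no; 1× N (charge +1, H0) → no; 1× O (charge -1, H0) → no; 1× N (H0) → no; 2× C (H3) → no.
That gives 2 matching atoms.

2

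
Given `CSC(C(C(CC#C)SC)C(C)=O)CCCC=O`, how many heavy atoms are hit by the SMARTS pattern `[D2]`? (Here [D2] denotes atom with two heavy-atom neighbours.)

8

The query [D2] means: atom with exactly two heavy-atom neighbours.
Check the 18 heavy atoms by environment: 6× C (D2) → match; 4× C (D3) → no; 2× O (D1) → no; 2× S (D2) → match; 4× C (D1) → no.
Summing the matching environments: 6 + 2 = 8 matching atoms.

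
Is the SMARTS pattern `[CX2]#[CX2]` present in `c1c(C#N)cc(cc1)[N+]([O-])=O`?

No

The pattern [CX2]#[CX2] describes a carbon-carbon triple bond — an alkyne.
The closest candidate here is a nitrile (-C#N), but the triple bond is C#N, not C#C. No other fragment satisfies the full query, so there is no match.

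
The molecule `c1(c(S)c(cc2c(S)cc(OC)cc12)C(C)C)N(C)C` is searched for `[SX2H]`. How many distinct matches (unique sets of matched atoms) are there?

2

[SX2H] is the SMARTS for a thiol: an aliphatic sulfur with two connections, one being H.
The molecule carries 2 separate instances of a thiol (-SH) meeting every constraint; each maps to a distinct set of atoms, giving 2 matches.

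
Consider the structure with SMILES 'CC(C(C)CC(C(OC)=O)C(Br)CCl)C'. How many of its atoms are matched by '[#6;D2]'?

2

The query [#6;D2] means: any carbon bonded to exactly two heavy atoms.
Check the 15 heavy atoms by environment: 4× C (D1) → no; 5× C (D3) → no; 2× C (D2) → match; 1× Cl (D1) → no; 1× Br (D1) → no; 1× O (D1) → no; 1× O (D2) → no.
That gives 2 matching atoms.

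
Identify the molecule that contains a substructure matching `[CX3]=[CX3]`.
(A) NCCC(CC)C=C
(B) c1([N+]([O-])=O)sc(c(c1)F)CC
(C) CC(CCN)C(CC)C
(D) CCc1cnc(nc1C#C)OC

A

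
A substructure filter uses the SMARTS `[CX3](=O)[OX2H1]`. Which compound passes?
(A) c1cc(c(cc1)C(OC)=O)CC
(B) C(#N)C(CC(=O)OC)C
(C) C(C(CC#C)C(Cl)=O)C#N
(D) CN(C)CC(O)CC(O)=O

D

[CX3](=O)[OX2H1] describes an sp2 carbon double-bonded to O and single-bonded to an -OH oxygen (a carboxylic acid).
(A) has a methyl-ester group (-C(=O)OCH3) but the singly-bonded O has no H (OX2H0, not OX2H1).
(B) has a methyl-ester group (-C(=O)OCH3) but the singly-bonded O has no H (OX2H0, not OX2H1).
(C) has an acyl chloride (-C(=O)Cl) but the carbonyl is bonded to Cl, not to an -OH oxygen.
(D) contains a carboxylic acid group (-C(=O)OH), which satisfies every atom and bond constraint.
So the answer is (D).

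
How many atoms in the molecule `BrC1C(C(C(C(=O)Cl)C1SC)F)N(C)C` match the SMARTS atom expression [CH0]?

The query [CH0] means: aliphatic carbon with no attached hydrogen.
Check the 15 heavy atoms by environment: 5× C (H1) → no; 1× F (H0) → no; 1× S (H0) → no; 3× C (H3) → no; 1× Br (H0) → no; 1× C (H0) → match; 1× O (H0) → no; 1× Cl (H0) → no; 1× N (H0) → no.
That gives 1 matching atom.

1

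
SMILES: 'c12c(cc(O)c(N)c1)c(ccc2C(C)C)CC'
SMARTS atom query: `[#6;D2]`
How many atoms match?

5

The query [#6;D2] means: any carbon bonded to exactly two heavy atoms.
Check the 17 heavy atoms by environment: 6× c (aromatic, D3) → no; 4× c (aromatic, D2) → match; 1× O (D1) → no; 1× C (D2) → match; 3× C (D1) → no; 1× N (D1) → no; 1× C (D3) → no.
Summing the matching environments: 4 + 1 = 5 matching atoms.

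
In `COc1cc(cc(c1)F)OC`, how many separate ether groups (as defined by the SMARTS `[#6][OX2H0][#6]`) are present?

2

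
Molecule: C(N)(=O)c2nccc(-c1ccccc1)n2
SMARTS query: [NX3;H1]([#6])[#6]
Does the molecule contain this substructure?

No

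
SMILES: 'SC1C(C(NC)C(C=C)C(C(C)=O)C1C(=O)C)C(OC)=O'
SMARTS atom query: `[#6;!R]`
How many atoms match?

The query [#6;!R] means: carbon not in any ring.
Check the 21 heavy atoms by environment: 6× C (in 6-ring) → no; 9× C (acyclic) → match; 1× S (acyclic) → no; 4× O (acyclic) → no; 1× N (acyclic) → no.
That gives 9 matching atoms.

9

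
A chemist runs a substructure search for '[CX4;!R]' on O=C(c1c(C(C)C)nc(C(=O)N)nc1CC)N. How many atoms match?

5

Check the 17 heavy atoms by environment: 2× n (aromatic, X2, in 6-ring) → no; 4× c (aromatic, X3, in 6-ring) → no; 2× C (X3, acyclic) → no; 2× O (X1, acyclic) → no; 2× N (X3, acyclic) → no; 5× C (X4, acyclic) → match.
That gives 5 matching atoms.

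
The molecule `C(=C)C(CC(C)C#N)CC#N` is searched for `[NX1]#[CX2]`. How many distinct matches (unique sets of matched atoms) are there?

[NX1]#[CX2] is the SMARTS for a nitrile: a nitrogen triple-bonded to a two-connected carbon.
The molecule carries 2 separate instances of a nitrile (-C#N) meeting every constraint; each maps to a distinct set of atoms, giving 2 matches.

2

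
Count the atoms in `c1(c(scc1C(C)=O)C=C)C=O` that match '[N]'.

The query [N] means: uppercase N matches aliphatic (non-aromatic) nitrogen only.
Check the 12 heavy atoms by environment: 1× s (aromatic) → no; 4× c (aromatic) → no; 5× C → no; 2× O → no.
No environment satisfies the query, so 0 matching atoms.

0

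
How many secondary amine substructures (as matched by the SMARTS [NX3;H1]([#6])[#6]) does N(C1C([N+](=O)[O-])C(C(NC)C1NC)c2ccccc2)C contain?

3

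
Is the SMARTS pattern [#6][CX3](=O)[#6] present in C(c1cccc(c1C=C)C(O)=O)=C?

The pattern [#6][CX3](=O)[#6] describes a carbonyl carbon (no H) flanked by two carbons — a ketone.
The closest candidate here is a carboxylic acid group (-C(=O)OH), but one neighbour of the carbonyl carbon is O, not C. No other fragment satisfies the full query, so there is no match.

No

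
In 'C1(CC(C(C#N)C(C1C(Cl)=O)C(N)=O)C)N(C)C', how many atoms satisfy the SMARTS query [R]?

6

Check the 18 heavy atoms by environment: 6× C (in 6-ring) → match; 6× C (acyclic) → no; 3× N (acyclic) → no; 2× O (acyclic) → no; 1× Cl (acyclic) → no.
That gives 6 matching atoms.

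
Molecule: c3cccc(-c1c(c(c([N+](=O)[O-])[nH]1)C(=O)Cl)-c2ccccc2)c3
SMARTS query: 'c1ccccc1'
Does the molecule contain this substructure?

The pattern c1ccccc1 describes six aromatic carbons in a ring — a benzene ring.
The molecule carries a phenyl ring, whose atoms satisfy every constraint of the query, so the pattern matches.

Yes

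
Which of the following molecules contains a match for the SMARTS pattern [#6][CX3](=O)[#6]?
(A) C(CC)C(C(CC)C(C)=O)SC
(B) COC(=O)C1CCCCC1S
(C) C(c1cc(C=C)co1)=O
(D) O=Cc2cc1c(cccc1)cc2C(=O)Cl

A

[#6][CX3](=O)[#6] describes a carbonyl carbon (no H) flanked by two carbons (a ketone).
(A) contains an acetyl/ketone group (-C(=O)CH3), which satisfies every atom and bond constraint.
(B) has a methyl-ester group (-C(=O)OCH3) but one neighbour of the carbonyl carbon is O, not C.
(C) has an aldehyde (-CHO) but the carbonyl carbon has H1, so it is not flanked by two carbons.
(D) has an aldehyde (-CHO) but the carbonyl carbon has H1, so it is not flanked by two carbons.
So the answer is (A).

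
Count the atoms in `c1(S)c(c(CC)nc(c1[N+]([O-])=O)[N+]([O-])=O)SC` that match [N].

2

The query [N] means: uppercase N matches aliphatic (non-aromatic) nitrogen only.
Check the 17 heavy atoms by environment: 1× n (aromatic) → no; 5× c (aromatic) → no; 2× N (charge +1) → match; 2× O (charge -1) → no; 2× O → no; 2× S → no; 3× C → no.
That gives 2 matching atoms.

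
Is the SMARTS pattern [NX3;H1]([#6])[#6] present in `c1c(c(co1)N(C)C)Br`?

No

The pattern [NX3;H1]([#6])[#6] describes a trivalent nitrogen with one H, bonded to two carbons — a secondary amine.
The closest candidate here is a dimethylamino group (-N(CH3)2), but the nitrogen has H0, not H1. No other fragment satisfies the full query, so there is no match.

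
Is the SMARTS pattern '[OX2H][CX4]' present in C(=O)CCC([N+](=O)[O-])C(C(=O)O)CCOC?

The pattern [OX2H][CX4] describes a hydroxyl oxygen bound to an sp3 (X4) carbon — an aliphatic alcohol.
The closest candidate here is a carboxylic acid group (-C(=O)OH), but the -OH is on a CX3 carbonyl carbon, not a CX4 carbon. No other fragment satisfies the full query, so there is no match.

No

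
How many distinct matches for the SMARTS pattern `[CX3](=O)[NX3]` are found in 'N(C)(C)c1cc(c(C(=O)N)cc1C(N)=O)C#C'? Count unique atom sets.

2

[CX3](=O)[NX3] is the SMARTS for an amide: a carbonyl carbon bonded to a trivalent nitrogen.
The molecule carries 2 separate instances of a primary amide (-C(=O)NH2) meeting every constraint; each maps to a distinct set of atoms, giving 2 matches.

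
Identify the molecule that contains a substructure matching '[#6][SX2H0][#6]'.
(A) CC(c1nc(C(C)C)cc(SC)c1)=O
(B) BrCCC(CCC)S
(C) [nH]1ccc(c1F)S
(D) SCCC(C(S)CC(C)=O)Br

A

[#6][SX2H0][#6] describes an aliphatic sulfur bridging two carbons with no H on the sulfur (a thioether).
(A) contains a methylthio ether (-SCH3), which satisfies every atom and bond constraint.
(B) has a thiol (-SH) but the sulfur has H1, not H0 bridging two carbons.
(C) has a thiol (-SH) but the sulfur has H1, not H0 bridging two carbons.
(D) has a thiol (-SH) but the sulfur has H1, not H0 bridging two carbons.
So the answer is (A).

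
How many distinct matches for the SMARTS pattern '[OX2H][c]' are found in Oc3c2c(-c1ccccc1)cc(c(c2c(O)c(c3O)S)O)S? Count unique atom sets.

[OX2H][c] is the SMARTS for a phenol: a hydroxyl oxygen attached to an aromatic carbon.
The molecule carries 4 separate instances of a hydroxyl group (-OH) meeting every constraint; each maps to a distinct set of atoms, giving 4 matches.

4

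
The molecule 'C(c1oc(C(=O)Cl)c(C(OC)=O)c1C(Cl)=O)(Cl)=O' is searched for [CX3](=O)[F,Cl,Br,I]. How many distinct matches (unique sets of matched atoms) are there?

[CX3](=O)[F,Cl,Br,I] is the SMARTS for an acyl halide: a carbonyl carbon bonded to a halogen.
The molecule carries 3 separate instances of an acyl chloride (-C(=O)Cl) meeting every constraint; each maps to a distinct set of atoms, giving 3 matches.

3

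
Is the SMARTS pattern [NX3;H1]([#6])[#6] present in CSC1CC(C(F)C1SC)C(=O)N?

No

The pattern [NX3;H1]([#6])[#6] describes a trivalent nitrogen with one H, bonded to two carbons — a secondary amine.
The closest candidate here is a primary amide (-C(=O)NH2), but the -C(=O)NH2 nitrogen has H2, not H1. No other fragment satisfies the full query, so there is no match.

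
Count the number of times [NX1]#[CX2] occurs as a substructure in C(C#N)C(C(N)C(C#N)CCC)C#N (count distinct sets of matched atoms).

3

[NX1]#[CX2] is the SMARTS for a nitrile: a nitrogen triple-bonded to a two-connected carbon.
The molecule carries 3 separate instances of a nitrile (-C#N) meeting every constraint; each maps to a distinct set of atoms, giving 3 matches.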